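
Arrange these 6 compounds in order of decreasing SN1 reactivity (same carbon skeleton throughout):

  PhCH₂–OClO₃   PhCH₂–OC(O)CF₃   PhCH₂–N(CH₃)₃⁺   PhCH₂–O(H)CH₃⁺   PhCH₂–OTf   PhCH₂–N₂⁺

Identical carbon frameworks mean the comparison reduces to leaving-group quality.
Rank by basicity of the departing species: weakest base leaves most easily.
PhCH₂–N₂⁺ loses N₂: no meaningful conjugate acid; N₂ departs as an exceptionally stable neutral molecule
PhCH₂–OTf loses OTf⁻: pKₐ(CF₃SO₃H (triflic acid)) ≈ -14
PhCH₂–OClO₃ loses ClO₄⁻: pKₐ(HClO₄) ≈ -10
PhCH₂–O(H)CH₃⁺ loses R'OH: pKₐ(R'OH₂⁺) ≈ -2.4
PhCH₂–OC(O)CF₃ loses CF₃COO⁻: pKₐ(CF₃COOH) ≈ 0.2
PhCH₂–N(CH₃)₃⁺ loses NR'₃: pKₐ(R'₃NH⁺) ≈ 10.7

PhCH₂–N₂⁺ > PhCH₂–OTf > PhCH₂–OClO₃ > PhCH₂–O(H)CH₃⁺ > PhCH₂–OC(O)CF₃ > PhCH₂–N(CH₃)₃⁺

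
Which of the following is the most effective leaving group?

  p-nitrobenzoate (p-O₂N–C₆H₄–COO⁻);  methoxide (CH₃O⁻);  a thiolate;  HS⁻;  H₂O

A good leaving group is a weak base: the lower the pKₐ of its conjugate acid, the more readily it departs.
H₂O: pKₐ(H₃O⁺) ≈ -1.7
p-nitrobenzoate (p-O₂N–C₆H₄–COO⁻): pKₐ(p-nitrobenzoic acid) ≈ 3.4
HS⁻: pKₐ(H₂S) ≈ 7
a thiolate: pKₐ(RSH (a thiol)) ≈ 10.5
methoxide (CH₃O⁻): pKₐ(CH₃OH) ≈ 15.5

H₂O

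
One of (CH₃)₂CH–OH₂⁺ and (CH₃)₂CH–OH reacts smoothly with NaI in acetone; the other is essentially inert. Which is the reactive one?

(CH₃)₂CH–OH₂⁺

From (CH₃)₂CH–OH the departing group would be OH⁻ (pKₐ(H₂O) ≈ 15.7). Strong base; essentially never leaves without prior activation.
From (CH₃)₂CH–OH₂⁺ the leaving group is H₂O (pKₐ(H₃O⁺) ≈ -1.7). Neutral; leaves from a protonated alcohol (R–OH₂⁺).
(In practice (CH₃)₂CH–OH₂⁺ is made from (CH₃)₂CH–OH by protonation with strong acid, converting the leaving group from hydroxide to neutral water.)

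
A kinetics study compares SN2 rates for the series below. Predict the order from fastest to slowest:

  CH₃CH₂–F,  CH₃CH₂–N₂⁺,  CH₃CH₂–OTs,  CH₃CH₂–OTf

With the same alkyl group throughout, only the leaving group differentiates the rates.
Leaving-group ability tracks the stability of the departed species; conjugate-acid pKₐ is the usual yardstick (lower pKₐ → better LG).
CH₃CH₂–N₂⁺ loses N₂: no meaningful conjugate acid; N₂ departs as an exceptionally stable neutral molecule
CH₃CH₂–OTf loses OTf⁻: pKₐ(CF₃SO₃H (triflic acid)) ≈ -14
CH₃CH₂–OTs loses OTs⁻: pKₐ(p-CH₃C₆H₄SO₃H (TsOH)) ≈ -2.8
CH₃CH₂–F loses F⁻: pKₐ(HF) ≈ 3.2

CH₃CH₂–N₂⁺ > CH₃CH₂–OTf > CH₃CH₂–OTs > CH₃CH₂–F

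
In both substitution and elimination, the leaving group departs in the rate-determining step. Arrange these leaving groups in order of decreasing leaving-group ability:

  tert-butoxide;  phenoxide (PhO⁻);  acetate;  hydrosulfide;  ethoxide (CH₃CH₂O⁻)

acetate > hydrosulfide > phenoxide (PhO⁻) > ethoxide (CH₃CH₂O⁻) > tert-butoxide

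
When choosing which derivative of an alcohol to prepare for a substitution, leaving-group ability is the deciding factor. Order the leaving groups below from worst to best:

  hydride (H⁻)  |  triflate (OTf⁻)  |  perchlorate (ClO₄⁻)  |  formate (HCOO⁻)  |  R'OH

A good leaving group is a weak base: the lower the pKₐ of its conjugate acid, the more readily it departs.
triflate (OTf⁻): pKₐ(CF₃SO₃H (triflic acid)) ≈ -14 — charge spread over three oxygens and a CF₃ group; the premier leaving group in synthesis
perchlorate (ClO₄⁻): pKₐ(HClO₄) ≈ -10
R'OH: pKₐ(R'OH₂⁺) ≈ -2.4
formate (HCOO⁻): pKₐ(HCOOH) ≈ 3.8 — resonance-stabilised carboxylate
hydride (H⁻): pKₐ(H₂) ≈ 36
Listed from poorest to best leaving group as asked.

hydride (H⁻) < formate (HCOO⁻) < R'OH < perchlorate (ClO₄⁻) < triflate (OTf⁻)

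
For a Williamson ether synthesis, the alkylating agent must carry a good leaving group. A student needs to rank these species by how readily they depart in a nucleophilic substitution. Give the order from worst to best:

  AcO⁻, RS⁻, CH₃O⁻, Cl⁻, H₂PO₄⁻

Rank by basicity of the departing species: weakest base leaves most easily.
Cl⁻: pKₐ(HCl) ≈ -7 — moderately weak base
H₂PO₄⁻: pKₐ(H₃PO₄) ≈ 2.1
AcO⁻: pKₐ(CH₃COOH) ≈ 4.8 — resonance-stabilised but still a weak base
RS⁻: pKₐ(RSH (a thiol)) ≈ 10.5 — moderately basic; rarely leaves without activation
CH₃O⁻: pKₐ(CH₃OH) ≈ 15.5 — strong base; alkoxides do not leave unassisted
The question asks for worst first, so the sequence is read in increasing leaving-group ability.

CH₃O⁻ < RS⁻ < AcO⁻ < H₂PO₄⁻ < Cl⁻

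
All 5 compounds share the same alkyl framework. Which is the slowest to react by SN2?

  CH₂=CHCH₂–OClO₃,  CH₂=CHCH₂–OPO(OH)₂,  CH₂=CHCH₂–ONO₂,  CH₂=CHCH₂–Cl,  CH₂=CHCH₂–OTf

Identical carbon frameworks mean the comparison reduces to leaving-group quality.
Rank by basicity of the departing species: weakest base leaves most easily.
CH₂=CHCH₂–OTf loses OTf⁻: pKₐ(CF₃SO₃H (triflic acid)) ≈ -14
CH₂=CHCH₂–OClO₃ loses ClO₄⁻: pKₐ(HClO₄) ≈ -10
CH₂=CHCH₂–Cl loses Cl⁻: pKₐ(HCl) ≈ -7
CH₂=CHCH₂–ONO₂ loses NO₃⁻: pKₐ(HNO₃) ≈ -1.3
CH₂=CHCH₂–OPO(OH)₂ loses H₂PO₄⁻: pKₐ(H₃PO₄) ≈ 2.1

CH₂=CHCH₂–OPO(OH)₂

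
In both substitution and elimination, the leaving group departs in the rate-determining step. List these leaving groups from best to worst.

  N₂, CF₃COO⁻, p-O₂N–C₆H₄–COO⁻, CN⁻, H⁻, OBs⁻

N₂ > OBs⁻ > CF₃COO⁻ > p-O₂N–C₆H₄–COO⁻ > CN⁻ > H⁻

A good leaving group is a weak base: the lower the pKₐ of its conjugate acid, the more readily it departs.
N₂: no meaningful conjugate acid; N₂ departs as an exceptionally stable neutral molecule
OBs⁻: pKₐ(p-BrC₆H₄SO₃H) ≈ -2.8
CF₃COO⁻: pKₐ(CF₃COOH) ≈ 0.2
p-O₂N–C₆H₄–COO⁻: pKₐ(p-nitrobenzoic acid) ≈ 3.4
CN⁻: pKₐ(HCN) ≈ 9.2
H⁻: pKₐ(H₂) ≈ 36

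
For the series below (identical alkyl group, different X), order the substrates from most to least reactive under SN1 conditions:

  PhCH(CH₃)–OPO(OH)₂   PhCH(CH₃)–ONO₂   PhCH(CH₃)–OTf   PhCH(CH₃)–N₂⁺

PhCH(CH₃)–N₂⁺ > PhCH(CH₃)–OTf > PhCH(CH₃)–ONO₂ > PhCH(CH₃)–OPO(OH)₂

The skeletons are identical, so relative rate is governed entirely by leaving-group ability.
A good leaving group is a weak base: the lower the pKₐ of its conjugate acid, the more readily it departs.
PhCH(CH₃)–N₂⁺ loses N₂: no meaningful conjugate acid; N₂ departs as an exceptionally stable neutral molecule
PhCH(CH₃)–OTf loses OTf⁻: pKₐ(CF₃SO₃H (triflic acid)) ≈ -14
PhCH(CH₃)–ONO₂ loses NO₃⁻: pKₐ(HNO₃) ≈ -1.3
PhCH(CH₃)–OPO(OH)₂ loses H₂PO₄⁻: pKₐ(H₃PO₄) ≈ 2.1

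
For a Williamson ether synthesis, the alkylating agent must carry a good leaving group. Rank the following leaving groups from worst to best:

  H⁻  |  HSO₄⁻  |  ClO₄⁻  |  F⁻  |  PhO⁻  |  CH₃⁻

Leaving-group ability tracks the stability of the departed species; conjugate-acid pKₐ is the usual yardstick (lower pKₐ → better LG).
ClO₄⁻: pKₐ(HClO₄) ≈ -10 — extremely weak base; rarely used for safety reasons
HSO₄⁻: pKₐ(H₂SO₄) ≈ -3 — conjugate base of a strong mineral acid
F⁻: pKₐ(HF) ≈ 3.2
PhO⁻: pKₐ(C₆H₅OH (phenol)) ≈ 10
H⁻: pKₐ(H₂) ≈ 36 — extremely strong base; leaves only in special hydride-transfer contexts
CH₃⁻: pKₐ(CH₄) ≈ 48
Reversing gives the worst-to-best order requested.

CH₃⁻ < H⁻ < PhO⁻ < F⁻ < HSO₄⁻ < ClO₄⁻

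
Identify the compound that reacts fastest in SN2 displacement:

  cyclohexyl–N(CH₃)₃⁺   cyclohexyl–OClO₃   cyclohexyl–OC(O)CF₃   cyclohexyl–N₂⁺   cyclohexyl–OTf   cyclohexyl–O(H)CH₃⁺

Same R in every case — rank the leaving groups.
Rank by basicity of the departing species: weakest base leaves most easily.
cyclohexyl–N₂⁺ loses N₂: no meaningful conjugate acid; N₂ departs as an exceptionally stable neutral molecule
cyclohexyl–OTf loses OTf⁻: pKₐ(CF₃SO₃H (triflic acid)) ≈ -14
cyclohexyl–OClO₃ loses ClO₄⁻: pKₐ(HClO₄) ≈ -10
cyclohexyl–O(H)CH₃⁺ loses R'OH: pKₐ(R'OH₂⁺) ≈ -2.4
cyclohexyl–OC(O)CF₃ loses CF₃COO⁻: pKₐ(CF₃COOH) ≈ 0.2
cyclohexyl–N(CH₃)₃⁺ loses NR'₃: pKₐ(R'₃NH⁺) ≈ 10.7

cyclohexyl–N₂⁺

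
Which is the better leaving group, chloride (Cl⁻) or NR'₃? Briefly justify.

chloride (Cl⁻) is the better leaving group.
pKₐ(HCl) ≈ -7 versus pKₐ(R'₃NH⁺) ≈ 10.7: chloride (Cl⁻) is the much weaker base.
Moderately weak base.

chloride (Cl⁻)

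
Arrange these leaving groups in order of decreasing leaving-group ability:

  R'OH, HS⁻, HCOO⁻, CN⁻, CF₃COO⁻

R'OH: pKₐ(R'OH₂⁺) ≈ -2.4
CF₃COO⁻: pKₐ(CF₃COOH) ≈ 0.2
HCOO⁻: pKₐ(HCOOH) ≈ 3.8
HS⁻: pKₐ(H₂S) ≈ 7
CN⁻: pKₐ(HCN) ≈ 9.2

R'OH > CF₃COO⁻ > HCOO⁻ > HS⁻ > CN⁻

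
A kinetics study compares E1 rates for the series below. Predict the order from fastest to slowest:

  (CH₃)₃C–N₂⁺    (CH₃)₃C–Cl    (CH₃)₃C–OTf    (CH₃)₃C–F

Same R in every case — rank the leaving groups.
The more stable X⁻ (or X) is on its own — i.e. the weaker a base it is — the better a leaving group it makes.
(CH₃)₃C–N₂⁺ loses N₂: no meaningful conjugate acid; N₂ departs as an exceptionally stable neutral molecule
(CH₃)₃C–OTf loses OTf⁻: pKₐ(CF₃SO₃H (triflic acid)) ≈ -14
(CH₃)₃C–Cl loses Cl⁻: pKₐ(HCl) ≈ -7
(CH₃)₃C–F loses F⁻: pKₐ(HF) ≈ 3.2

(CH₃)₃C–N₂⁺ > (CH₃)₃C–OTf > (CH₃)₃C–Cl > (CH₃)₃C–F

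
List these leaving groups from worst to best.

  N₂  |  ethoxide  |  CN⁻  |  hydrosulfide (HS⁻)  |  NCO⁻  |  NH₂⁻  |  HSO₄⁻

NH₂⁻ < ethoxide < CN⁻ < hydrosulfide (HS⁻) < NCO⁻ < HSO₄⁻ < N₂

Rank by basicity of the departing species: weakest base leaves most easily.
N₂: no meaningful conjugate acid; N₂ departs as an exceptionally stable neutral molecule
HSO₄⁻: pKₐ(H₂SO₄) ≈ -3 — conjugate base of a strong mineral acid
NCO⁻: pKₐ(HOCN) ≈ 3.5 — resonance between N and O
hydrosulfide (HS⁻): pKₐ(H₂S) ≈ 7
CN⁻: pKₐ(HCN) ≈ 9.2 — sp carbon stabilises the charge somewhat, but still a poor LG
ethoxide: pKₐ(CH₃CH₂OH) ≈ 16
NH₂⁻: pKₐ(NH₃) ≈ 38 — extremely strong base; never a leaving group
The question asks for worst first, so the sequence is read in increasing leaving-group ability.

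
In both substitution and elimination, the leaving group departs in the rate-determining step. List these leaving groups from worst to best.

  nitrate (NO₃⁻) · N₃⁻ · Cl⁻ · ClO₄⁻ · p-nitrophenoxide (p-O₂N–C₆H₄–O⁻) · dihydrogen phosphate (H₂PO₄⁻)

The more stable X⁻ (or X) is on its own — i.e. the weaker a base it is — the better a leaving group it makes.
ClO₄⁻: pKₐ(HClO₄) ≈ -10
Cl⁻: pKₐ(HCl) ≈ -7
nitrate (NO₃⁻): pKₐ(HNO₃) ≈ -1.3
dihydrogen phosphate (H₂PO₄⁻): pKₐ(H₃PO₄) ≈ 2.1
N₃⁻: pKₐ(HN₃) ≈ 4.7
p-nitrophenoxide (p-O₂N–C₆H₄–O⁻): pKₐ(p-nitrophenol) ≈ 7.2
Listed from poorest to best leaving group as asked.

p-nitrophenoxide (p-O₂N–C₆H₄–O⁻) < N₃⁻ < dihydrogen phosphate (H₂PO₄⁻) < nitrate (NO₃⁻) < Cl⁻ < ClO₄⁻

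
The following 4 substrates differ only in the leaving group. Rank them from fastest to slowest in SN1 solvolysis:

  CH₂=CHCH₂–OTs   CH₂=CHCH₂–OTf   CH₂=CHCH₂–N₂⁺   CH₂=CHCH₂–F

Identical carbon frameworks mean the comparison reduces to leaving-group quality.
The more stable X⁻ (or X) is on its own — i.e. the weaker a base it is — the better a leaving group it makes.
CH₂=CHCH₂–N₂⁺ loses N₂: no meaningful conjugate acid; N₂ departs as an exceptionally stable neutral molecule
CH₂=CHCH₂–OTf loses OTf⁻: pKₐ(CF₃SO₃H (triflic acid)) ≈ -14
CH₂=CHCH₂–OTs loses OTs⁻: pKₐ(p-CH₃C₆H₄SO₃H (TsOH)) ≈ -2.8
CH₂=CHCH₂–F loses F⁻: pKₐ(HF) ≈ 3.2

CH₂=CHCH₂–N₂⁺ > CH₂=CHCH₂–OTf > CH₂=CHCH₂–OTs > CH₂=CHCH₂–F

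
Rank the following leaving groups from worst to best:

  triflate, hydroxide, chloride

hydroxide < chloride < triflate

triflate: pKₐ(CF₃SO₃H (triflic acid)) ≈ -14 — charge spread over three oxygens and a CF₃ group; the premier leaving group in synthesis
chloride: pKₐ(HCl) ≈ -7
hydroxide: pKₐ(H₂O) ≈ 15.7 — strong base; essentially never leaves without prior activation
Reversing gives the worst-to-best order requested.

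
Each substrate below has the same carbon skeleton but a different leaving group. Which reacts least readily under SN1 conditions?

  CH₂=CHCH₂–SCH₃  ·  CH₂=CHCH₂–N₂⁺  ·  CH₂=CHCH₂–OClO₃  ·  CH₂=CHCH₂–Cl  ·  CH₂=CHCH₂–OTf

Same R in every case — rank the leaving groups.
Leaving-group ability tracks the stability of the departed species; conjugate-acid pKₐ is the usual yardstick (lower pKₐ → better LG).
CH₂=CHCH₂–N₂⁺ loses N₂: no meaningful conjugate acid; N₂ departs as an exceptionally stable neutral molecule
CH₂=CHCH₂–OTf loses OTf⁻: pKₐ(CF₃SO₃H (triflic acid)) ≈ -14
CH₂=CHCH₂–OClO₃ loses ClO₄⁻: pKₐ(HClO₄) ≈ -10
CH₂=CHCH₂–Cl loses Cl⁻: pKₐ(HCl) ≈ -7
CH₂=CHCH₂–SCH₃ loses RS⁻: pKₐ(RSH (a thiol)) ≈ 10.5

CH₂=CHCH₂–SCH₃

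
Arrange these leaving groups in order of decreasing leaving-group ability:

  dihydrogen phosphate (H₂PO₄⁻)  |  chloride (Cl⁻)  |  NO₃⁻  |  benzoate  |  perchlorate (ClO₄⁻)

perchlorate (ClO₄⁻): pKₐ(HClO₄) ≈ -10
chloride (Cl⁻): pKₐ(HCl) ≈ -7
NO₃⁻: pKₐ(HNO₃) ≈ -1.3
dihydrogen phosphate (H₂PO₄⁻): pKₐ(H₃PO₄) ≈ 2.1
benzoate: pKₐ(C₆H₅COOH) ≈ 4.2

perchlorate (ClO₄⁻) > chloride (Cl⁻) > NO₃⁻ > dihydrogen phosphate (H₂PO₄⁻) > benzoate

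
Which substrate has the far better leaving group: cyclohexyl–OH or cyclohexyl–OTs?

cyclohexyl–OTs

From cyclohexyl–OH the departing group would be OH⁻ (pKₐ(H₂O) ≈ 15.7). Strong base; essentially never leaves without prior activation.
From cyclohexyl–OTs the leaving group is OTs⁻ (pKₐ(p-CH₃C₆H₄SO₃H (TsOH)) ≈ -2.8). Resonance-delocalised arenesulfonate.
(In practice cyclohexyl–OTs is made from cyclohexyl–OH by treatment with TsCl / pyridine, converting the hydroxyl into a tosylate.)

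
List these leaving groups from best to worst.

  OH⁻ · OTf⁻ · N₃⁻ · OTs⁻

OTf⁻ > OTs⁻ > N₃⁻ > OH⁻

Rank by basicity of the departing species: weakest base leaves most easily.
OTf⁻: pKₐ(CF₃SO₃H (triflic acid)) ≈ -14
OTs⁻: pKₐ(p-CH₃C₆H₄SO₃H (TsOH)) ≈ -2.8
N₃⁻: pKₐ(HN₃) ≈ 4.7
OH⁻: pKₐ(H₂O) ≈ 15.7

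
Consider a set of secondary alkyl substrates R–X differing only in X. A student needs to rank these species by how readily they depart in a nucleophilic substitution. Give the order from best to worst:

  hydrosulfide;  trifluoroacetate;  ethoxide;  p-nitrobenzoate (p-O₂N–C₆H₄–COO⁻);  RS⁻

trifluoroacetate > p-nitrobenzoate (p-O₂N–C₆H₄–COO⁻) > hydrosulfide > RS⁻ > ethoxide

The more stable X⁻ (or X) is on its own — i.e. the weaker a base it is — the better a leaving group it makes.
trifluoroacetate: pKₐ(CF₃COOH) ≈ 0.2
p-nitrobenzoate (p-O₂N–C₆H₄–COO⁻): pKₐ(p-nitrobenzoic acid) ≈ 3.4
hydrosulfide: pKₐ(H₂S) ≈ 7
RS⁻: pKₐ(RSH (a thiol)) ≈ 10.5
ethoxide: pKₐ(CH₃CH₂OH) ≈ 16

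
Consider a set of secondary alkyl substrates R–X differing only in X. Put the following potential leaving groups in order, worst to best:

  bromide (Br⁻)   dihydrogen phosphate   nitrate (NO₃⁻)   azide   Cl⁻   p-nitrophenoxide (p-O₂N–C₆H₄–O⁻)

A good leaving group is a weak base: the lower the pKₐ of its conjugate acid, the more readily it departs.
bromide (Br⁻): pKₐ(HBr) ≈ -9
Cl⁻: pKₐ(HCl) ≈ -7
nitrate (NO₃⁻): pKₐ(HNO₃) ≈ -1.3
dihydrogen phosphate: pKₐ(H₃PO₄) ≈ 2.1
azide: pKₐ(HN₃) ≈ 4.7
p-nitrophenoxide (p-O₂N–C₆H₄–O⁻): pKₐ(p-nitrophenol) ≈ 7.2
Listed from poorest to best leaving group as asked.

p-nitrophenoxide (p-O₂N–C₆H₄–O⁻) < azide < dihydrogen phosphate < nitrate (NO₃⁻) < Cl⁻ < bromide (Br⁻)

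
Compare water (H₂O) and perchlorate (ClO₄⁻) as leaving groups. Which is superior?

perchlorate (ClO₄⁻)

perchlorate (ClO₄⁻) is the better leaving group.
pKₐ(HClO₄) ≈ -10 versus pKₐ(H₃O⁺) ≈ -1.7: perchlorate (ClO₄⁻) is the much weaker base.
Extremely weak base; rarely used for safety reasons.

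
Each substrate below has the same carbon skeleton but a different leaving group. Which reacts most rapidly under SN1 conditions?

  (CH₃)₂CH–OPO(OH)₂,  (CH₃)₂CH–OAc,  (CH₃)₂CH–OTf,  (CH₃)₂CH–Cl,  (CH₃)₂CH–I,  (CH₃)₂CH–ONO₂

(CH₃)₂CH–OTf

The skeletons are identical, so relative rate is governed entirely by leaving-group ability.
The more stable X⁻ (or X) is on its own — i.e. the weaker a base it is — the better a leaving group it makes.
(CH₃)₂CH–OTf loses OTf⁻: pKₐ(CF₃SO₃H (triflic acid)) ≈ -14
(CH₃)₂CH–I loses I⁻: pKₐ(HI) ≈ -10
(CH₃)₂CH–Cl loses Cl⁻: pKₐ(HCl) ≈ -7
(CH₃)₂CH–ONO₂ loses NO₃⁻: pKₐ(HNO₃) ≈ -1.3
(CH₃)₂CH–OPO(OH)₂ loses H₂PO₄⁻: pKₐ(H₃PO₄) ≈ 2.1
(CH₃)₂CH–OAc loses AcO⁻: pKₐ(CH₃COOH) ≈ 4.8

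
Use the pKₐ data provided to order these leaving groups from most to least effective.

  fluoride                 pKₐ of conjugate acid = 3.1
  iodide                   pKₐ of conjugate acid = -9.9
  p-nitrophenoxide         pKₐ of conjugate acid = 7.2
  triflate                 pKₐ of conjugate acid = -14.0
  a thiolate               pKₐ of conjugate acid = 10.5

Lower conjugate-acid pKₐ ⇒ weaker base ⇒ better leaving group.
Sorting by the given values: triflate (-14.0), iodide (-9.9), fluoride (3.1), p-nitrophenoxide (7.2), a thiolate (10.5).

triflate > iodide > fluoride > p-nitrophenoxide > a thiolate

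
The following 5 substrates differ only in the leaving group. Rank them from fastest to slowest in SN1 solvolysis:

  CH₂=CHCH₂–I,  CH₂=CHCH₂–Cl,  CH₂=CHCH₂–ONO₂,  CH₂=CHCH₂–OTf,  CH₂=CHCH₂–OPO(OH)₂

CH₂=CHCH₂–OTf > CH₂=CHCH₂–I > CH₂=CHCH₂–Cl > CH₂=CHCH₂–ONO₂ > CH₂=CHCH₂–OPO(OH)₂

Identical carbon frameworks mean the comparison reduces to leaving-group quality.
The more stable X⁻ (or X) is on its own — i.e. the weaker a base it is — the better a leaving group it makes.
CH₂=CHCH₂–OTf loses OTf⁻: pKₐ(CF₃SO₃H (triflic acid)) ≈ -14
CH₂=CHCH₂–I loses I⁻: pKₐ(HI) ≈ -10
CH₂=CHCH₂–Cl loses Cl⁻: pKₐ(HCl) ≈ -7
CH₂=CHCH₂–ONO₂ loses NO₃⁻: pKₐ(HNO₃) ≈ -1.3
CH₂=CHCH₂–OPO(OH)₂ loses H₂PO₄⁻: pKₐ(H₃PO₄) ≈ 2.1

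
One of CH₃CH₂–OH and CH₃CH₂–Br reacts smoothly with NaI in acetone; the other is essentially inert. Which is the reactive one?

CH₃CH₂–Br

From CH₃CH₂–OH the departing group would be OH⁻ (pKₐ(H₂O) ≈ 15.7). Strong base; essentially never leaves without prior activation.
From CH₃CH₂–Br the leaving group is Br⁻ (pKₐ(HBr) ≈ -9). Weak base; good leaving group.
(In practice CH₃CH₂–Br is made from CH₃CH₂–OH by treatment with PBr₃, replacing the hydroxyl with bromide.)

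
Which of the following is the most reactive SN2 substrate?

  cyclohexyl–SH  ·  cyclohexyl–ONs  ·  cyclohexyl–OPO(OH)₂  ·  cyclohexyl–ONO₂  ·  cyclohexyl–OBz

Identical carbon frameworks mean the comparison reduces to leaving-group quality.
Leaving-group ability tracks the stability of the departed species; conjugate-acid pKₐ is the usual yardstick (lower pKₐ → better LG).
cyclohexyl–ONs loses ONs⁻: pKₐ(p-O₂NC₆H₄SO₃H) ≈ -3.5
cyclohexyl–ONO₂ loses NO₃⁻: pKₐ(HNO₃) ≈ -1.3
cyclohexyl–OPO(OH)₂ loses H₂PO₄⁻: pKₐ(H₃PO₄) ≈ 2.1
cyclohexyl–OBz loses PhCOO⁻: pKₐ(C₆H₅COOH) ≈ 4.2
cyclohexyl–SH loses HS⁻: pKₐ(H₂S) ≈ 7

cyclohexyl–ONs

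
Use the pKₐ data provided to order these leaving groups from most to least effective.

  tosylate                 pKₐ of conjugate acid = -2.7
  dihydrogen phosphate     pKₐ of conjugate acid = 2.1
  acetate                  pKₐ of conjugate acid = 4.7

tosylate > dihydrogen phosphate > acetate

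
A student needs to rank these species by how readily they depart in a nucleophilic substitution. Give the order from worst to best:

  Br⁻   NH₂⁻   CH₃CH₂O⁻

NH₂⁻ < CH₃CH₂O⁻ < Br⁻

Leaving-group ability tracks the stability of the departed species; conjugate-acid pKₐ is the usual yardstick (lower pKₐ → better LG).
Br⁻: pKₐ(HBr) ≈ -9
CH₃CH₂O⁻: pKₐ(CH₃CH₂OH) ≈ 16
NH₂⁻: pKₐ(NH₃) ≈ 38
The question asks for worst first, so the sequence is read in increasing leaving-group ability.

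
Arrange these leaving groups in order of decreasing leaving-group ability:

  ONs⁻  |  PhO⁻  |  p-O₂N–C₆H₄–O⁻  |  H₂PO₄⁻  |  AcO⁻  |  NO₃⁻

The more stable X⁻ (or X) is on its own — i.e. the weaker a base it is — the better a leaving group it makes.
ONs⁻: pKₐ(p-O₂NC₆H₄SO₃H) ≈ -3.5
NO₃⁻: pKₐ(HNO₃) ≈ -1.3 — resonance-delocalised over three oxygens
H₂PO₄⁻: pKₐ(H₃PO₄) ≈ 2.1
AcO⁻: pKₐ(CH₃COOH) ≈ 4.8
p-O₂N–C₆H₄–O⁻: pKₐ(p-nitrophenol) ≈ 7.2 — nitro group delocalises the charge; the classic chromogenic LG
PhO⁻: pKₐ(C₆H₅OH (phenol)) ≈ 10 — resonance into the ring helps, but still a poor LG

ONs⁻ > NO₃⁻ > H₂PO₄⁻ > AcO⁻ > p-O₂N–C₆H₄–O⁻ > PhO⁻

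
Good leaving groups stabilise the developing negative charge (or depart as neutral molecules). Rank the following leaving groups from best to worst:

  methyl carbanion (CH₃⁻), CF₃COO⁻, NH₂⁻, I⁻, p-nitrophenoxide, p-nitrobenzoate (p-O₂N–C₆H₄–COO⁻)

I⁻: pKₐ(HI) ≈ -10
CF₃COO⁻: pKₐ(CF₃COOH) ≈ 0.2 — strongly electron-withdrawing CF₃ stabilises the carboxylate
p-nitrobenzoate (p-O₂N–C₆H₄–COO⁻): pKₐ(p-nitrobenzoic acid) ≈ 3.4
p-nitrophenoxide: pKₐ(p-nitrophenol) ≈ 7.2
NH₂⁻: pKₐ(NH₃) ≈ 38 — extremely strong base; never a leaving group
methyl carbanion (CH₃⁻): pKₐ(CH₄) ≈ 48 — unstabilised carbanion; the worst conceivable leaving group

I⁻ > CF₃COO⁻ > p-nitrobenzoate (p-O₂N–C₆H₄–COO⁻) > p-nitrophenoxide > NH₂⁻ > methyl carbanion (CH₃⁻)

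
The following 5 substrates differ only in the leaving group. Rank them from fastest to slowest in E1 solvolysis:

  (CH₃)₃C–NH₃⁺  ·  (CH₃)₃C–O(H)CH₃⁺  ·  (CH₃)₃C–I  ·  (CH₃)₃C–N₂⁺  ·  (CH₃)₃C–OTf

Identical carbon frameworks mean the comparison reduces to leaving-group quality.
The more stable X⁻ (or X) is on its own — i.e. the weaker a base it is — the better a leaving group it makes.
(CH₃)₃C–N₂⁺ loses N₂: no meaningful conjugate acid; N₂ departs as an exceptionally stable neutral molecule
(CH₃)₃C–OTf loses OTf⁻: pKₐ(CF₃SO₃H (triflic acid)) ≈ -14
(CH₃)₃C–I loses I⁻: pKₐ(HI) ≈ -10
(CH₃)₃C–O(H)CH₃⁺ loses R'OH: pKₐ(R'OH₂⁺) ≈ -2.4
(CH₃)₃C–NH₃⁺ loses NH₃: pKₐ(NH₄⁺) ≈ 9.2

(CH₃)₃C–N₂⁺ > (CH₃)₃C–OTf > (CH₃)₃C–I > (CH₃)₃C–O(H)CH₃⁺ > (CH₃)₃C–NH₃⁺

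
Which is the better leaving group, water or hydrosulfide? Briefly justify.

water is the better leaving group.
pKₐ(H₃O⁺) ≈ -1.7 versus pKₐ(H₂S) ≈ 7: water is the much weaker base.
Neutral; leaves from a protonated alcohol (R–OH₂⁺).

water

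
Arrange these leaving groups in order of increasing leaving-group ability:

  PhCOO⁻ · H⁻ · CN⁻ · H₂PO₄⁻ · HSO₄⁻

Rank by basicity of the departing species: weakest base leaves most easily.
HSO₄⁻: pKₐ(H₂SO₄) ≈ -3
H₂PO₄⁻: pKₐ(H₃PO₄) ≈ 2.1
PhCOO⁻: pKₐ(C₆H₅COOH) ≈ 4.2
CN⁻: pKₐ(HCN) ≈ 9.2
H⁻: pKₐ(H₂) ≈ 36
Listed from poorest to best leaving group as asked.

H⁻ < CN⁻ < PhCOO⁻ < H₂PO₄⁻ < HSO₄⁻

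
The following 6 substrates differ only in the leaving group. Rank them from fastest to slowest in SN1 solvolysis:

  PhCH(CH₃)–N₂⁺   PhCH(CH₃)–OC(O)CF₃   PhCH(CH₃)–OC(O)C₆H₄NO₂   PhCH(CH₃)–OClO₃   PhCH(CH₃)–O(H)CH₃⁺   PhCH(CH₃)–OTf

PhCH(CH₃)–N₂⁺ > PhCH(CH₃)–OTf > PhCH(CH₃)–OClO₃ > PhCH(CH₃)–O(H)CH₃⁺ > PhCH(CH₃)–OC(O)CF₃ > PhCH(CH₃)–OC(O)C₆H₄NO₂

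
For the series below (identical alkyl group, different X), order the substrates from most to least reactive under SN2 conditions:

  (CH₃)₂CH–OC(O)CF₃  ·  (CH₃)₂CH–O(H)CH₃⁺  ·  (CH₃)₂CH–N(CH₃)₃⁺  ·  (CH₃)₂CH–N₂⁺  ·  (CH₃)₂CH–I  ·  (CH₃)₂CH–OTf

The skeletons are identical, so relative rate is governed entirely by leaving-group ability.
The more stable X⁻ (or X) is on its own — i.e. the weaker a base it is — the better a leaving group it makes.
(CH₃)₂CH–N₂⁺ loses N₂: no meaningful conjugate acid; N₂ departs as an exceptionally stable neutral molecule
(CH₃)₂CH–OTf loses OTf⁻: pKₐ(CF₃SO₃H (triflic acid)) ≈ -14
(CH₃)₂CH–I loses I⁻: pKₐ(HI) ≈ -10
(CH₃)₂CH–O(H)CH₃⁺ loses R'OH: pKₐ(R'OH₂⁺) ≈ -2.4
(CH₃)₂CH–OC(O)CF₃ loses CF₃COO⁻: pKₐ(CF₃COOH) ≈ 0.2
(CH₃)₂CH–N(CH₃)₃⁺ loses NR'₃: pKₐ(R'₃NH⁺) ≈ 10.7

(CH₃)₂CH–N₂⁺ > (CH₃)₂CH–OTf > (CH₃)₂CH–I > (CH₃)₂CH–O(H)CH₃⁺ > (CH₃)₂CH–OC(O)CF₃ > (CH₃)₂CH–N(CH₃)₃⁺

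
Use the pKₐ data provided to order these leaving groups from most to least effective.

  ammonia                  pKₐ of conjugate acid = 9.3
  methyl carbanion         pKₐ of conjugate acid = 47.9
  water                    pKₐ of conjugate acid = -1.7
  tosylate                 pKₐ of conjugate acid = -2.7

Lower conjugate-acid pKₐ ⇒ weaker base ⇒ better leaving group.
Sorting by the given values: tosylate (-2.7), water (-1.7), ammonia (9.3), methyl carbanion (47.9).

tosylate > water > ammonia > methyl carbanion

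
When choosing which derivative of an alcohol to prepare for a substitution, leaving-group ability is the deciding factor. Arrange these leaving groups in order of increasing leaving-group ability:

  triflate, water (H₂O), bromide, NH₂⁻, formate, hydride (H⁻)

NH₂⁻ < hydride (H⁻) < formate < water (H₂O) < bromide < triflate

triflate: pKₐ(CF₃SO₃H (triflic acid)) ≈ -14 — charge spread over three oxygens and a CF₃ group; the premier leaving group in synthesis
bromide: pKₐ(HBr) ≈ -9
water (H₂O): pKₐ(H₃O⁺) ≈ -1.7 — neutral; leaves from a protonated alcohol (R–OH₂⁺)
formate: pKₐ(HCOOH) ≈ 3.8
hydride (H⁻): pKₐ(H₂) ≈ 36 — extremely strong base; leaves only in special hydride-transfer contexts
NH₂⁻: pKₐ(NH₃) ≈ 38 — extremely strong base; never a leaving group
Listed from poorest to best leaving group as asked.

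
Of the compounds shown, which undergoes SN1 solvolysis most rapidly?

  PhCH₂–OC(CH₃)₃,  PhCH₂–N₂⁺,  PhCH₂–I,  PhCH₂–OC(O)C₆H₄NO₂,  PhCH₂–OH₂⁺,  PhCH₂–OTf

PhCH₂–N₂⁺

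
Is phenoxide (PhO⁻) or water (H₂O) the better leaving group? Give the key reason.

water (H₂O)

water (H₂O) is the better leaving group.
pKₐ(H₃O⁺) ≈ -1.7 versus pKₐ(C₆H₅OH (phenol)) ≈ 10: water (H₂O) is the much weaker base.
Neutral; leaves from a protonated alcohol (R–OH₂⁺).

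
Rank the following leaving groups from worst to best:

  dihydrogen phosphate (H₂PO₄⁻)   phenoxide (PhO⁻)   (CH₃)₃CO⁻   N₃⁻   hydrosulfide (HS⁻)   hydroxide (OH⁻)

(CH₃)₃CO⁻ < hydroxide (OH⁻) < phenoxide (PhO⁻) < hydrosulfide (HS⁻) < N₃⁻ < dihydrogen phosphate (H₂PO₄⁻)

Rank by basicity of the departing species: weakest base leaves most easily.
dihydrogen phosphate (H₂PO₄⁻): pKₐ(H₃PO₄) ≈ 2.1
N₃⁻: pKₐ(HN₃) ≈ 4.7 — linear, resonance-stabilised
hydrosulfide (HS⁻): pKₐ(H₂S) ≈ 7 — larger and more polarisable than the oxygen analogue
phenoxide (PhO⁻): pKₐ(C₆H₅OH (phenol)) ≈ 10 — resonance into the ring helps, but still a poor LG
hydroxide (OH⁻): pKₐ(H₂O) ≈ 15.7 — strong base; essentially never leaves without prior activation
(CH₃)₃CO⁻: pKₐ(t-BuOH) ≈ 18
Reversing gives the worst-to-best order requested.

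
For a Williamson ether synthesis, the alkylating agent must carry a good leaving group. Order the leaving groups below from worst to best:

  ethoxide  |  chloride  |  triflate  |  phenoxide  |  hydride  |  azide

hydride < ethoxide < phenoxide < azide < chloride < triflate

Rank by basicity of the departing species: weakest base leaves most easily.
triflate: pKₐ(CF₃SO₃H (triflic acid)) ≈ -14
chloride: pKₐ(HCl) ≈ -7 — moderately weak base
azide: pKₐ(HN₃) ≈ 4.7
phenoxide: pKₐ(C₆H₅OH (phenol)) ≈ 10
ethoxide: pKₐ(CH₃CH₂OH) ≈ 16 — strong base; alkoxides do not leave unassisted
hydride: pKₐ(H₂) ≈ 36
Listed from poorest to best leaving group as asked.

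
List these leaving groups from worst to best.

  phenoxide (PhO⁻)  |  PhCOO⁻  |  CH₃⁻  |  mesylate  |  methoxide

mesylate: pKₐ(CH₃SO₃H (MsOH)) ≈ -1.9
PhCOO⁻: pKₐ(C₆H₅COOH) ≈ 4.2
phenoxide (PhO⁻): pKₐ(C₆H₅OH (phenol)) ≈ 10
methoxide: pKₐ(CH₃OH) ≈ 15.5
CH₃⁻: pKₐ(CH₄) ≈ 48
Reversing gives the worst-to-best order requested.

CH₃⁻ < methoxide < phenoxide (PhO⁻) < PhCOO⁻ < mesylate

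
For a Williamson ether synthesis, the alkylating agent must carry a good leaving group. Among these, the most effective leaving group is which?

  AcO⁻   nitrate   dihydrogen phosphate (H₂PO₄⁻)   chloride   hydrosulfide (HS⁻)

Rank by basicity of the departing species: weakest base leaves most easily.
chloride: pKₐ(HCl) ≈ -7
nitrate: pKₐ(HNO₃) ≈ -1.3
dihydrogen phosphate (H₂PO₄⁻): pKₐ(H₃PO₄) ≈ 2.1
AcO⁻: pKₐ(CH₃COOH) ≈ 4.8
hydrosulfide (HS⁻): pKₐ(H₂S) ≈ 7

chloride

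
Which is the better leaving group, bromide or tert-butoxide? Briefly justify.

bromide is the better leaving group.
pKₐ(HBr) ≈ -9 versus pKₐ(t-BuOH) ≈ 18: bromide is the much weaker base.
Weak base; good leaving group.

bromide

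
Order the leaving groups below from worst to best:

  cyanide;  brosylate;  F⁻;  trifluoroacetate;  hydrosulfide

The more stable X⁻ (or X) is on its own — i.e. the weaker a base it is — the better a leaving group it makes.
brosylate: pKₐ(p-BrC₆H₄SO₃H) ≈ -2.8
trifluoroacetate: pKₐ(CF₃COOH) ≈ 0.2
F⁻: pKₐ(HF) ≈ 3.2
hydrosulfide: pKₐ(H₂S) ≈ 7
cyanide: pKₐ(HCN) ≈ 9.2
Reversing gives the worst-to-best order requested.

cyanide < hydrosulfide < F⁻ < trifluoroacetate < brosylate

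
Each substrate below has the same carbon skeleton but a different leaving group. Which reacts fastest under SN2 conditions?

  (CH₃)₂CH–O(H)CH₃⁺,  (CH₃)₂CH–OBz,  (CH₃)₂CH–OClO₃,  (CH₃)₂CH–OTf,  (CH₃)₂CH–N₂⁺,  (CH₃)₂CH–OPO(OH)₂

(CH₃)₂CH–N₂⁺

Same R in every case — rank the leaving groups.
A good leaving group is a weak base: the lower the pKₐ of its conjugate acid, the more readily it departs.
(CH₃)₂CH–N₂⁺ loses N₂: no meaningful conjugate acid; N₂ departs as an exceptionally stable neutral molecule
(CH₃)₂CH–OTf loses OTf⁻: pKₐ(CF₃SO₃H (triflic acid)) ≈ -14
(CH₃)₂CH–OClO₃ loses ClO₄⁻: pKₐ(HClO₄) ≈ -10
(CH₃)₂CH–O(H)CH₃⁺ loses R'OH: pKₐ(R'OH₂⁺) ≈ -2.4
(CH₃)₂CH–OPO(OH)₂ loses H₂PO₄⁻: pKₐ(H₃PO₄) ≈ 2.1
(CH₃)₂CH–OBz loses PhCOO⁻: pKₐ(C₆H₅COOH) ≈ 4.2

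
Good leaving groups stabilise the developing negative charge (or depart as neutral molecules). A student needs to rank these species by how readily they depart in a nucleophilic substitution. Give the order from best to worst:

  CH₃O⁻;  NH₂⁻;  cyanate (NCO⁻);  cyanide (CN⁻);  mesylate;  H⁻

mesylate > cyanate (NCO⁻) > cyanide (CN⁻) > CH₃O⁻ > H⁻ > NH₂⁻

Rank by basicity of the departing species: weakest base leaves most easily.
mesylate: pKₐ(CH₃SO₃H (MsOH)) ≈ -1.9 — resonance-delocalised alkanesulfonate
cyanate (NCO⁻): pKₐ(HOCN) ≈ 3.5 — resonance between N and O
cyanide (CN⁻): pKₐ(HCN) ≈ 9.2 — sp carbon stabilises the charge somewhat, but still a poor LG
CH₃O⁻: pKₐ(CH₃OH) ≈ 15.5 — strong base; alkoxides do not leave unassisted
H⁻: pKₐ(H₂) ≈ 36
NH₂⁻: pKₐ(NH₃) ≈ 38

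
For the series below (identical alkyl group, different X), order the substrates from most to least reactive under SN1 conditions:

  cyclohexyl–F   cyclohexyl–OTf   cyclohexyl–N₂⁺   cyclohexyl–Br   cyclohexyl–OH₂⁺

cyclohexyl–N₂⁺ > cyclohexyl–OTf > cyclohexyl–Br > cyclohexyl–OH₂⁺ > cyclohexyl–F

The skeletons are identical, so relative rate is governed entirely by leaving-group ability.
Rank by basicity of the departing species: weakest base leaves most easily.
cyclohexyl–N₂⁺ loses N₂: no meaningful conjugate acid; N₂ departs as an exceptionally stable neutral molecule
cyclohexyl–OTf loses OTf⁻: pKₐ(CF₃SO₃H (triflic acid)) ≈ -14
cyclohexyl–Br loses Br⁻: pKₐ(HBr) ≈ -9
cyclohexyl–OH₂⁺ loses H₂O: pKₐ(H₃O⁺) ≈ -1.7
cyclohexyl–F loses F⁻: pKₐ(HF) ≈ 3.2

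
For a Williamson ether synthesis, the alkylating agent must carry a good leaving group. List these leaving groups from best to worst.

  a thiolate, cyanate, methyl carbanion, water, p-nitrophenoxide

water > cyanate > p-nitrophenoxide > a thiolate > methyl carbanion

The more stable X⁻ (or X) is on its own — i.e. the weaker a base it is — the better a leaving group it makes.
water: pKₐ(H₃O⁺) ≈ -1.7
cyanate: pKₐ(HOCN) ≈ 3.5
p-nitrophenoxide: pKₐ(p-nitrophenol) ≈ 7.2
a thiolate: pKₐ(RSH (a thiol)) ≈ 10.5
methyl carbanion: pKₐ(CH₄) ≈ 48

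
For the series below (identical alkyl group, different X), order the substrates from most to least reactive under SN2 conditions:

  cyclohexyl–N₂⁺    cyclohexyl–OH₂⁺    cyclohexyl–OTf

The skeletons are identical, so relative rate is governed entirely by leaving-group ability.
The more stable X⁻ (or X) is on its own — i.e. the weaker a base it is — the better a leaving group it makes.
cyclohexyl–N₂⁺ loses N₂: no meaningful conjugate acid; N₂ departs as an exceptionally stable neutral molecule
cyclohexyl–OTf loses OTf⁻: pKₐ(CF₃SO₃H (triflic acid)) ≈ -14
cyclohexyl–OH₂⁺ loses H₂O: pKₐ(H₃O⁺) ≈ -1.7

cyclohexyl–N₂⁺ > cyclohexyl–OTf > cyclohexyl–OH₂⁺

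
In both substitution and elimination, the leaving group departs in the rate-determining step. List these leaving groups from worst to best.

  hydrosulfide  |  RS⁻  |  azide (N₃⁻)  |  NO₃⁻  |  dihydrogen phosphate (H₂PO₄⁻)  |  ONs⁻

RS⁻ < hydrosulfide < azide (N₃⁻) < dihydrogen phosphate (H₂PO₄⁻) < NO₃⁻ < ONs⁻

ONs⁻: pKₐ(p-O₂NC₆H₄SO₃H) ≈ -3.5
NO₃⁻: pKₐ(HNO₃) ≈ -1.3
dihydrogen phosphate (H₂PO₄⁻): pKₐ(H₃PO₄) ≈ 2.1
azide (N₃⁻): pKₐ(HN₃) ≈ 4.7
hydrosulfide: pKₐ(H₂S) ≈ 7
RS⁻: pKₐ(RSH (a thiol)) ≈ 10.5 — moderately basic; rarely leaves without activation
The question asks for worst first, so the sequence is read in increasing leaving-group ability.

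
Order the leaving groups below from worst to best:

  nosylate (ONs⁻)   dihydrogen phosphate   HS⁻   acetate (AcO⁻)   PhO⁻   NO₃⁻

nosylate (ONs⁻): pKₐ(p-O₂NC₆H₄SO₃H) ≈ -3.5
NO₃⁻: pKₐ(HNO₃) ≈ -1.3
dihydrogen phosphate: pKₐ(H₃PO₄) ≈ 2.1
acetate (AcO⁻): pKₐ(CH₃COOH) ≈ 4.8
HS⁻: pKₐ(H₂S) ≈ 7
PhO⁻: pKₐ(C₆H₅OH (phenol)) ≈ 10
Reversing gives the worst-to-best order requested.

PhO⁻ < HS⁻ < acetate (AcO⁻) < dihydrogen phosphate < NO₃⁻ < nosylate (ONs⁻)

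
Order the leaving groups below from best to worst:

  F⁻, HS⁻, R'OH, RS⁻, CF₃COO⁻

R'OH > CF₃COO⁻ > F⁻ > HS⁻ > RS⁻

Leaving-group ability tracks the stability of the departed species; conjugate-acid pKₐ is the usual yardstick (lower pKₐ → better LG).
R'OH: pKₐ(R'OH₂⁺) ≈ -2.4 — neutral; leaves from a protonated ether (an oxonium ion, R–O(H)R'⁺)
CF₃COO⁻: pKₐ(CF₃COOH) ≈ 0.2 — strongly electron-withdrawing CF₃ stabilises the carboxylate
F⁻: pKₐ(HF) ≈ 3.2 — small and strongly basic; the poor halide leaving group
HS⁻: pKₐ(H₂S) ≈ 7 — larger and more polarisable than the oxygen analogue
RS⁻: pKₐ(RSH (a thiol)) ≈ 10.5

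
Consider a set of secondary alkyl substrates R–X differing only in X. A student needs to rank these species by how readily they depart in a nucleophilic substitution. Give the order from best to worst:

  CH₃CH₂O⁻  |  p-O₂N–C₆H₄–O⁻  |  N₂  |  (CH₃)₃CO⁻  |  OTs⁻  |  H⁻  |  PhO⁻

N₂ > OTs⁻ > p-O₂N–C₆H₄–O⁻ > PhO⁻ > CH₃CH₂O⁻ > (CH₃)₃CO⁻ > H⁻

Leaving-group ability tracks the stability of the departed species; conjugate-acid pKₐ is the usual yardstick (lower pKₐ → better LG).
N₂: no meaningful conjugate acid; N₂ departs as an exceptionally stable neutral molecule
OTs⁻: pKₐ(p-CH₃C₆H₄SO₃H (TsOH)) ≈ -2.8
p-O₂N–C₆H₄–O⁻: pKₐ(p-nitrophenol) ≈ 7.2
PhO⁻: pKₐ(C₆H₅OH (phenol)) ≈ 10
CH₃CH₂O⁻: pKₐ(CH₃CH₂OH) ≈ 16
(CH₃)₃CO⁻: pKₐ(t-BuOH) ≈ 18
H⁻: pKₐ(H₂) ≈ 36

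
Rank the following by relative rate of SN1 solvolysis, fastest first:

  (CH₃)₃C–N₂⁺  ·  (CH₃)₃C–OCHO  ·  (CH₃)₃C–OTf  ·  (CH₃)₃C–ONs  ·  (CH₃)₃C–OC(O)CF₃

(CH₃)₃C–N₂⁺ > (CH₃)₃C–OTf > (CH₃)₃C–ONs > (CH₃)₃C–OC(O)CF₃ > (CH₃)₃C–OCHO

The skeletons are identical, so relative rate is governed entirely by leaving-group ability.
A good leaving group is a weak base: the lower the pKₐ of its conjugate acid, the more readily it departs.
(CH₃)₃C–N₂⁺ loses N₂: no meaningful conjugate acid; N₂ departs as an exceptionally stable neutral molecule
(CH₃)₃C–OTf loses OTf⁻: pKₐ(CF₃SO₃H (triflic acid)) ≈ -14
(CH₃)₃C–ONs loses ONs⁻: pKₐ(p-O₂NC₆H₄SO₃H) ≈ -3.5
(CH₃)₃C–OC(O)CF₃ loses CF₃COO⁻: pKₐ(CF₃COOH) ≈ 0.2
(CH₃)₃C–OCHO loses HCOO⁻: pKₐ(HCOOH) ≈ 3.8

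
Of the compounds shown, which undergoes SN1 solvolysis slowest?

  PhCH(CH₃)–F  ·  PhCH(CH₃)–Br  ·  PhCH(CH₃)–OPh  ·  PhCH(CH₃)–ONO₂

The skeletons are identical, so relative rate is governed entirely by leaving-group ability.
A good leaving group is a weak base: the lower the pKₐ of its conjugate acid, the more readily it departs.
PhCH(CH₃)–Br loses Br⁻: pKₐ(HBr) ≈ -9
PhCH(CH₃)–ONO₂ loses NO₃⁻: pKₐ(HNO₃) ≈ -1.3
PhCH(CH₃)–F loses F⁻: pKₐ(HF) ≈ 3.2
PhCH(CH₃)–OPh loses PhO⁻: pKₐ(C₆H₅OH (phenol)) ≈ 10

PhCH(CH₃)–OPh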